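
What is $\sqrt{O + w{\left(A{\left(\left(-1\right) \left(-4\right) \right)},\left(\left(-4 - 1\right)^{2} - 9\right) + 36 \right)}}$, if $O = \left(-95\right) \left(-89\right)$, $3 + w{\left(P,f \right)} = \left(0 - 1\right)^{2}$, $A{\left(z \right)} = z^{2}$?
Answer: $\sqrt{8453} \approx 91.94$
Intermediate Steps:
$w{\left(P,f \right)} = -2$ ($w{\left(P,f \right)} = -3 + \left(0 - 1\right)^{2} = -3 + \left(-1\right)^{2} = -3 + 1 = -2$)
$O = 8455$
$\sqrt{O + w{\left(A{\left(\left(-1\right) \left(-4\right) \right)},\left(\left(-4 - 1\right)^{2} - 9\right) + 36 \right)}} = \sqrt{8455 - 2} = \sqrt{8453}$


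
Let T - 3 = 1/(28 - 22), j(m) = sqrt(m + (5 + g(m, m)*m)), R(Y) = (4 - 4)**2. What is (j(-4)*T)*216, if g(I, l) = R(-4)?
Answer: 684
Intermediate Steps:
R(Y) = 0 (R(Y) = 0**2 = 0)
g(I, l) = 0
j(m) = sqrt(5 + m) (j(m) = sqrt(m + (5 + 0*m)) = sqrt(m + (5 + 0)) = sqrt(m + 5) = sqrt(5 + m))
T = 19/6 (T = 3 + 1/(28 - 22) = 3 + 1/6 = 19/6 ≈ 3.1667)
(j(-4)*T)*216 = (sqrt(5 - 4)*(19/6))*216 = (sqrt(1)*(19/6))*216 = (1*(19/6))*216 = (19/6)*216 = 684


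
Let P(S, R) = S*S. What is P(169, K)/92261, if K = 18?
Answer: 2197/7097 ≈ 0.30957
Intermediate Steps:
P(S, R) = S²
P(169, K)/92261 = 169²/92261 = 28561*(1/92261) = 2197/7097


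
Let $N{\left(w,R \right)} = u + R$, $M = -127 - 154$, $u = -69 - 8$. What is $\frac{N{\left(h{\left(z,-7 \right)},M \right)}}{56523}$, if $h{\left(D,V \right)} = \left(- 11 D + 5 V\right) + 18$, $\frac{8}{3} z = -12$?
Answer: $- \frac{358}{56523} \approx -0.0063337$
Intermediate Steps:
$z = - \frac{9}{2}$ ($z = \frac{3}{8} \left(-12\right) = - \frac{9}{2} \approx -4.5$)
$u = -77$
$h{\left(D,V \right)} = 18 - 11 D + 5 V$
$M = -281$ ($M = -127 - 154 = -281$)
$N{\left(w,R \right)} = -77 + R$
$\frac{N{\left(h{\left(z,-7 \right)},M \right)}}{56523} = \frac{-77 - 281}{56523} = \left(-358\right) \frac{1}{56523} = - \frac{358}{56523}$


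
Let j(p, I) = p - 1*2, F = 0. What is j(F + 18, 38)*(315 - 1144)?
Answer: -13264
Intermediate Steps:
j(p, I) = -2 + p (j(p, I) = p - 2 = -2 + p)
j(F + 18, 38)*(315 - 1144) = (-2 + (0 + 18))*(315 - 1144) = (-2 + 18)*(-829) = 16*(-829) = -13264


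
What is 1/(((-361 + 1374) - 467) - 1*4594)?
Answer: -1/4048 ≈ -0.00024704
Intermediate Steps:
1/(((-361 + 1374) - 467) - 1*4594) = 1/((1013 - 467) - 4594) = 1/(546 - 4594) = 1/(-4048) = -1/4048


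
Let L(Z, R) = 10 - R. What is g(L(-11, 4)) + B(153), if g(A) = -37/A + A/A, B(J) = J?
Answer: 887/6 ≈ 147.83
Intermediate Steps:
g(A) = 1 - 37/A (g(A) = -37/A + 1 = 1 - 37/A)
g(L(-11, 4)) + B(153) = (-37 + (10 - 1*4))/(10 - 1*4) + 153 = (-37 + (10 - 4))/(10 - 4) + 153 = (-37 + 6)/6 + 153 = (1/6)*(-31) + 153 = -31/6 + 153 = 887/6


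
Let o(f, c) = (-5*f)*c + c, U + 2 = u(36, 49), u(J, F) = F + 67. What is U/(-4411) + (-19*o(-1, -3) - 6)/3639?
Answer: 355750/5350543 ≈ 0.066489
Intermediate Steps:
u(J, F) = 67 + F
U = 114 (U = -2 + (67 + 49) = -2 + 116 = 114)
o(f, c) = c - 5*c*f (o(f, c) = -5*c*f + c = c - 5*c*f)
U/(-4411) + (-19*o(-1, -3) - 6)/3639 = 114/(-4411) + (-(-57)*(1 - 5*(-1)) - 6)/3639 = 114*(-1/4411) + (-(-57)*(1 + 5) - 6)*(1/3639) = -114/4411 + (-(-57)*6 - 6)*(1/3639) = -114/4411 + (-19*(-18) - 6)*(1/3639) = -114/4411 + (342 - 6)*(1/3639) = -114/4411 + 336*(1/3639) = -114/4411 + 112/1213 = 355750/5350543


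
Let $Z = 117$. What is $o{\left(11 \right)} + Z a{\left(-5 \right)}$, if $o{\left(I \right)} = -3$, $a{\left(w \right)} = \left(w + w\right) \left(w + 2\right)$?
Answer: $3507$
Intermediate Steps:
$a{\left(w \right)} = 2 w \left(2 + w\right)$
$o{\left(11 \right)} + Z a{\left(-5 \right)} = -3 + 117 \cdot 2 \left(-5\right) \left(2 - 5\right) = -3 + 117 \cdot 2 \left(-5\right) \left(-3\right) = -3 + 117 \cdot 30 = -3 + 3510 = 3507$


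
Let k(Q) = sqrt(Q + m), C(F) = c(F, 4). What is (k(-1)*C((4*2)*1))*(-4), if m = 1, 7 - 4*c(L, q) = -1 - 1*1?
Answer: 0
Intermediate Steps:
c(L, q) = 9/4 (c(L, q) = 7/4 - (-1 - 1*1)/4 = 7/4 - (-1 - 1)/4 = 7/4 - 1/4*(-2) = 7/4 + 1/2 = 9/4)
C(F) = 9/4
k(Q) = sqrt(1 + Q) (k(Q) = sqrt(Q + 1) = sqrt(1 + Q))
(k(-1)*C((4*2)*1))*(-4) = (sqrt(1 - 1)*(9/4))*(-4) = (sqrt(0)*(9/4))*(-4) = (0*(9/4))*(-4) = 0*(-4) = 0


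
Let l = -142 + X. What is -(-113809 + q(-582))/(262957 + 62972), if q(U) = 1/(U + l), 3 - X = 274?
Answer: 37746652/108099785 ≈ 0.34918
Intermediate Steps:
X = -271 (X = 3 - 1*274 = 3 - 274 = -271)
l = -413 (l = -142 - 271 = -413)
q(U) = 1/(-413 + U) (q(U) = 1/(U - 413) = 1/(-413 + U))
-(-113809 + q(-582))/(262957 + 62972) = -(-113809 + 1/(-413 - 582))/(262957 + 62972) = -(-113809 + 1/(-995))/325929 = -(-113809 - 1/995)/325929 = -(-113239956)/(995*325929) = -1*(-37746652/108099785) = 37746652/108099785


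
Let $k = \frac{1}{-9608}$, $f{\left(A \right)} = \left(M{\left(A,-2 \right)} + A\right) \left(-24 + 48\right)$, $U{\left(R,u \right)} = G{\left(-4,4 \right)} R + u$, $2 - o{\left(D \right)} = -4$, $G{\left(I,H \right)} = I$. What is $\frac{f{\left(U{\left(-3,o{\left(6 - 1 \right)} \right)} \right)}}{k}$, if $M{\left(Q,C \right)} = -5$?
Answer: $-2997696$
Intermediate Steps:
$o{\left(D \right)} = 6$ ($o{\left(D \right)} = 2 - -4 = 2 + 4 = 6$)
$U{\left(R,u \right)} = u - 4 R$ ($U{\left(R,u \right)} = - 4 R + u = u - 4 R$)
$f{\left(A \right)} = -120 + 24 A$ ($f{\left(A \right)} = \left(-5 + A\right) \left(-24 + 48\right) = \left(-5 + A\right) 24 = -120 + 24 A$)
$k = - \frac{1}{9608} \approx -0.00010408$
$\frac{f{\left(U{\left(-3,o{\left(6 - 1 \right)} \right)} \right)}}{k} = \frac{-120 + 24 \left(6 - -12\right)}{- \frac{1}{9608}} = \left(-120 + 24 \left(6 + 12\right)\right) \left(-9608\right) = \left(-120 + 24 \cdot 18\right) \left(-9608\right) = \left(-120 + 432\right) \left(-9608\right) = 312 \left(-9608\right) = -2997696$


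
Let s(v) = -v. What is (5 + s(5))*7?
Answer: 0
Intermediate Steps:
(5 + s(5))*7 = (5 - 1*5)*7 = (5 - 5)*7 = 0*7 = 0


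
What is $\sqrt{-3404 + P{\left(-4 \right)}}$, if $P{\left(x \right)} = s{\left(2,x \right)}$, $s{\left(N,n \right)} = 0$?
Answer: $2 i \sqrt{851} \approx 58.344 i$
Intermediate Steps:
$P{\left(x \right)} = 0$
$\sqrt{-3404 + P{\left(-4 \right)}} = \sqrt{-3404 + 0} = \sqrt{-3404} = 2 i \sqrt{851}$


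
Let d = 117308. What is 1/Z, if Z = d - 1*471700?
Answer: -1/354392 ≈ -2.8217e-6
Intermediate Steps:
Z = -354392 (Z = 117308 - 1*471700 = 117308 - 471700 = -354392)
1/Z = 1/(-354392) = -1/354392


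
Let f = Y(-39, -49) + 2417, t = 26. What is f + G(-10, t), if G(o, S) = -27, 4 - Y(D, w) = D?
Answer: 2433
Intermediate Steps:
Y(D, w) = 4 - D
f = 2460 (f = (4 - 1*(-39)) + 2417 = (4 + 39) + 2417 = 43 + 2417 = 2460)
f + G(-10, t) = 2460 - 27 = 2433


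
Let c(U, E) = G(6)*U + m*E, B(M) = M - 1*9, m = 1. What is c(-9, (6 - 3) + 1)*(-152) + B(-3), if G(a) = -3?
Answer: -4724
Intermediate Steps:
B(M) = -9 + M (B(M) = M - 9 = -9 + M)
c(U, E) = E - 3*U (c(U, E) = -3*U + 1*E = -3*U + E = E - 3*U)
c(-9, (6 - 3) + 1)*(-152) + B(-3) = (((6 - 3) + 1) - 3*(-9))*(-152) + (-9 - 3) = ((3 + 1) + 27)*(-152) - 12 = (4 + 27)*(-152) - 12 = 31*(-152) - 12 = -4712 - 12 = -4724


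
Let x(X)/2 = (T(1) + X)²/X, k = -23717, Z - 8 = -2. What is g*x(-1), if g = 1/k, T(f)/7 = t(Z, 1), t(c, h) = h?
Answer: 72/23717 ≈ 0.0030358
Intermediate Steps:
Z = 6 (Z = 8 - 2 = 6)
T(f) = 7 (T(f) = 7*1 = 7)
g = -1/23717 (g = 1/(-23717) = -1/23717 ≈ -4.2164e-5)
x(X) = 2*(7 + X)²/X (x(X) = 2*((7 + X)²/X) = 2*(7 + X)²/X)
g*x(-1) = -2*(7 - 1)²/(23717*(-1)) = -2*(-1)*6²/23717 = -2*(-1)*36/23717 = -1/23717*(-72) = 72/23717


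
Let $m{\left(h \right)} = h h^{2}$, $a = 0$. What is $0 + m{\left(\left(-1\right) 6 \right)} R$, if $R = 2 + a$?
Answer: $-432$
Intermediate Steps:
$m{\left(h \right)} = h^{3}$
$R = 2$ ($R = 2 + 0 = 2$)
$0 + m{\left(\left(-1\right) 6 \right)} R = 0 + \left(\left(-1\right) 6\right)^{3} \cdot 2 = 0 + \left(-6\right)^{3} \cdot 2 = 0 - 432 = -432$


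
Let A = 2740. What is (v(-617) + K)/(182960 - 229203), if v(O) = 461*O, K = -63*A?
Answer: 457057/46243 ≈ 9.8838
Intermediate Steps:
K = -172620 (K = -63*2740 = -172620)
(v(-617) + K)/(182960 - 229203) = (461*(-617) - 172620)/(182960 - 229203) = (-284437 - 172620)/(-46243) = -457057*(-1/46243) = 457057/46243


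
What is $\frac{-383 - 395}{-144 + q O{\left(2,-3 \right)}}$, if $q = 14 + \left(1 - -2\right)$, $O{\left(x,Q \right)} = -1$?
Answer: $\frac{778}{161} \approx 4.8323$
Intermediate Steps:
$q = 17$ ($q = 14 + \left(1 + 2\right) = 14 + 3 = 17$)
$\frac{-383 - 395}{-144 + q O{\left(2,-3 \right)}} = \frac{-383 - 395}{-144 + 17 \left(-1\right)} = - \frac{778}{-144 - 17} = - \frac{778}{-161} = \left(-778\right) \left(- \frac{1}{161}\right) = \frac{778}{161}$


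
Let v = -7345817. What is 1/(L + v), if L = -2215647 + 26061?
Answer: -1/9535403 ≈ -1.0487e-7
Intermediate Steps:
L = -2189586
1/(L + v) = 1/(-2189586 - 7345817) = 1/(-9535403) = -1/9535403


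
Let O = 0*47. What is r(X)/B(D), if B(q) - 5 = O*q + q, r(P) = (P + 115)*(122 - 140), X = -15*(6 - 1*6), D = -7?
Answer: 1035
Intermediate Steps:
X = 0 (X = -15*(6 - 6) = -15*0 = 0)
O = 0
r(P) = -2070 - 18*P (r(P) = (115 + P)*(-18) = -2070 - 18*P)
B(q) = 5 + q (B(q) = 5 + (0*q + q) = 5 + (0 + q) = 5 + q)
r(X)/B(D) = (-2070 - 18*0)/(5 - 7) = (-2070 + 0)/(-2) = -2070*(-½) = 1035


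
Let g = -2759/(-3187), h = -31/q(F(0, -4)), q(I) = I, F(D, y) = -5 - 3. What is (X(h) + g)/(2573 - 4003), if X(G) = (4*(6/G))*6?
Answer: -3756953/141279710 ≈ -0.026592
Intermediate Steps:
F(D, y) = -8
h = 31/8 (h = -31/(-8) = -31*(-⅛) = 31/8 ≈ 3.8750)
X(G) = 144/G (X(G) = (24/G)*6 = 144/G)
g = 2759/3187 (g = -2759*(-1/3187) = 2759/3187 ≈ 0.86570)
(X(h) + g)/(2573 - 4003) = (144/(31/8) + 2759/3187)/(2573 - 4003) = (144*(8/31) + 2759/3187)/(-1430) = (1152/31 + 2759/3187)*(-1/1430) = (3756953/98797)*(-1/1430) = -3756953/141279710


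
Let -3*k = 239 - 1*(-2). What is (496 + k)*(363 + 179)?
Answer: 675874/3 ≈ 2.2529e+5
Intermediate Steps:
k = -241/3 (k = -(239 - 1*(-2))/3 = -(239 + 2)/3 = -⅓*241 = -241/3 ≈ -80.333)
(496 + k)*(363 + 179) = (496 - 241/3)*(363 + 179) = (1247/3)*542 = 675874/3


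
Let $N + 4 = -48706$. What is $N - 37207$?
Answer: $-85917$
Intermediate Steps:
$N = -48710$ ($N = -4 - 48706 = -48710$)
$N - 37207 = -48710 - 37207 = -85917$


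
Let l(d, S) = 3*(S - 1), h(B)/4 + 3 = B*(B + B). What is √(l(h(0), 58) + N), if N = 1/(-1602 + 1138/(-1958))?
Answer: √420920424277726/1568927 ≈ 13.077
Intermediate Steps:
h(B) = -12 + 8*B² (h(B) = -12 + 4*(B*(B + B)) = -12 + 4*(B*(2*B)) = -12 + 4*(2*B²) = -12 + 8*B²)
N = -979/1568927 (N = 1/(-1602 + 1138*(-1/1958)) = 1/(-1602 - 569/979) = 1/(-1568927/979) = -979/1568927 ≈ -0.00062399)
l(d, S) = -3 + 3*S (l(d, S) = 3*(-1 + S) = -3 + 3*S)
√(l(h(0), 58) + N) = √((-3 + 3*58) - 979/1568927) = √((-3 + 174) - 979/1568927) = √(171 - 979/1568927) = √(268285538/1568927) = √420920424277726/1568927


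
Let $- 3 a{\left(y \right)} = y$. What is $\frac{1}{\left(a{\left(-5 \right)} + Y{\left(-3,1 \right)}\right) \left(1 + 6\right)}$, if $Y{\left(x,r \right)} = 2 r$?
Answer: $\frac{3}{77} \approx 0.038961$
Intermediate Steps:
$a{\left(y \right)} = - \frac{y}{3}$
$\frac{1}{\left(a{\left(-5 \right)} + Y{\left(-3,1 \right)}\right) \left(1 + 6\right)} = \frac{1}{\left(\left(- \frac{1}{3}\right) \left(-5\right) + 2 \cdot 1\right) \left(1 + 6\right)} = \frac{1}{\left(\frac{5}{3} + 2\right) 7} = \frac{1}{\frac{11}{3} \cdot 7} = \frac{1}{\frac{77}{3}} = \frac{3}{77}$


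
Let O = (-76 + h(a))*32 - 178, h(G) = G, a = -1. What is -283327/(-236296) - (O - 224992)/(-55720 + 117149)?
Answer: 71193497947/14515426984 ≈ 4.9047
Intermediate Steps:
O = -2642 (O = (-76 - 1)*32 - 178 = -77*32 - 178 = -2464 - 178 = -2642)
-283327/(-236296) - (O - 224992)/(-55720 + 117149) = -283327/(-236296) - (-2642 - 224992)/(-55720 + 117149) = -283327*(-1/236296) - (-227634)/61429 = 283327/236296 - (-227634)/61429 = 283327/236296 - 1*(-227634/61429) = 283327/236296 + 227634/61429 = 71193497947/14515426984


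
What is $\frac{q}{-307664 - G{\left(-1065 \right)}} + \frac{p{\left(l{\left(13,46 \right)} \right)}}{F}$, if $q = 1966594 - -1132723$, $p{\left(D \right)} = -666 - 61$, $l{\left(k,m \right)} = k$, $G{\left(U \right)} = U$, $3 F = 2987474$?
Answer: $- \frac{9259797647677}{915956540926} \approx -10.109$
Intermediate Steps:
$F = \frac{2987474}{3}$ ($F = \frac{1}{3} \cdot 2987474 = \frac{2987474}{3} \approx 9.9583 \cdot 10^{5}$)
$p{\left(D \right)} = -727$
$q = 3099317$ ($q = 1966594 + 1132723 = 3099317$)
$\frac{q}{-307664 - G{\left(-1065 \right)}} + \frac{p{\left(l{\left(13,46 \right)} \right)}}{F} = \frac{3099317}{-307664 - -1065} - \frac{727}{\frac{2987474}{3}} = \frac{3099317}{-307664 + 1065} - \frac{2181}{2987474} = \frac{3099317}{-306599} - \frac{2181}{2987474} = 3099317 \left(- \frac{1}{306599}\right) - \frac{2181}{2987474} = - \frac{3099317}{306599} - \frac{2181}{2987474} = - \frac{9259797647677}{915956540926}$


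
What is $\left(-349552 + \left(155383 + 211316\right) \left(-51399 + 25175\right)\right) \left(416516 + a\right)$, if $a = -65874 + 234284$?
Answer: $-5625036881734528$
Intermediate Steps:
$a = 168410$
$\left(-349552 + \left(155383 + 211316\right) \left(-51399 + 25175\right)\right) \left(416516 + a\right) = \left(-349552 + \left(155383 + 211316\right) \left(-51399 + 25175\right)\right) \left(416516 + 168410\right) = \left(-349552 + 366699 \left(-26224\right)\right) 584926 = \left(-349552 - 9616314576\right) 584926 = \left(-9616664128\right) 584926 = -5625036881734528$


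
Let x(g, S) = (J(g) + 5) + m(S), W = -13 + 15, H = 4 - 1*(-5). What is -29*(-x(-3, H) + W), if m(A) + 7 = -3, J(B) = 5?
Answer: -58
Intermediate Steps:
H = 9 (H = 4 + 5 = 9)
m(A) = -10 (m(A) = -7 - 3 = -10)
W = 2
x(g, S) = 0 (x(g, S) = (5 + 5) - 10 = 10 - 10 = 0)
-29*(-x(-3, H) + W) = -29*(-1*0 + 2) = -29*(0 + 2) = -29*2 = -58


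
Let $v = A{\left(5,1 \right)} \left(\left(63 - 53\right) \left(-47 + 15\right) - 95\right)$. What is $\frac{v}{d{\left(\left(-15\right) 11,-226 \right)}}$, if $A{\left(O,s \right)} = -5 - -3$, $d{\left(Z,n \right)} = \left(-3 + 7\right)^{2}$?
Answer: $\frac{415}{8} \approx 51.875$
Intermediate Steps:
$d{\left(Z,n \right)} = 16$ ($d{\left(Z,n \right)} = 4^{2} = 16$)
$A{\left(O,s \right)} = -2$ ($A{\left(O,s \right)} = -5 + 3 = -2$)
$v = 830$ ($v = - 2 \left(\left(63 - 53\right) \left(-47 + 15\right) - 95\right) = - 2 \left(10 \left(-32\right) - 95\right) = - 2 \left(-320 - 95\right) = \left(-2\right) \left(-415\right) = 830$)
$\frac{v}{d{\left(\left(-15\right) 11,-226 \right)}} = \frac{830}{16} = 830 \cdot \frac{1}{16} = \frac{415}{8}$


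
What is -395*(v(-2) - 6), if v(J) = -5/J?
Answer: 2765/2 ≈ 1382.5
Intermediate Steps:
v(J) = -5/J
-395*(v(-2) - 6) = -395*(-5/(-2) - 6) = -395*(-5*(-½) - 6) = -395*(5/2 - 6) = -395*(-7/2) = 2765/2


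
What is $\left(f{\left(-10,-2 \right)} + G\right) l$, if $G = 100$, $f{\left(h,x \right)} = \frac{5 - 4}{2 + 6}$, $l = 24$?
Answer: $2403$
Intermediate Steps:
$f{\left(h,x \right)} = \frac{1}{8}$ ($f{\left(h,x \right)} = 1 \cdot \frac{1}{8} = \frac{1}{8}$)
$\left(f{\left(-10,-2 \right)} + G\right) l = \left(\frac{1}{8} + 100\right) 24 = \frac{801}{8} \cdot 24 = 2403$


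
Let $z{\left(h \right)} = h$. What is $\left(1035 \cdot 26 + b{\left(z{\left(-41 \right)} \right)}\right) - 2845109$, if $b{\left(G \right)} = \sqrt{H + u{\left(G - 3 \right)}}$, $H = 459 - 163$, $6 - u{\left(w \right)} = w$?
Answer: $-2818199 + \sqrt{346} \approx -2.8182 \cdot 10^{6}$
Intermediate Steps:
$u{\left(w \right)} = 6 - w$
$H = 296$ ($H = 459 - 163 = 296$)
$b{\left(G \right)} = \sqrt{305 - G}$ ($b{\left(G \right)} = \sqrt{296 - \left(-9 + G\right)} = \sqrt{305 - G}$)
$\left(1035 \cdot 26 + b{\left(z{\left(-41 \right)} \right)}\right) - 2845109 = \left(1035 \cdot 26 + \sqrt{305 - -41}\right) - 2845109 = \left(26910 + \sqrt{305 + 41}\right) - 2845109 = \left(26910 + \sqrt{346}\right) - 2845109 = -2818199 + \sqrt{346}$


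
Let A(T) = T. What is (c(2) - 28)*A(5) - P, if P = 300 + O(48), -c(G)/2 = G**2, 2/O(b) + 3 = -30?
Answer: -15838/33 ≈ -479.94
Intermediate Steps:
O(b) = -2/33 (O(b) = 2/(-3 - 30) = 2/(-33) = 2*(-1/33) = -2/33)
c(G) = -2*G**2
P = 9898/33 (P = 300 - 2/33 = 9898/33 ≈ 299.94)
(c(2) - 28)*A(5) - P = (-2*2**2 - 28)*5 - 1*9898/33 = (-2*4 - 28)*5 - 9898/33 = (-8 - 28)*5 - 9898/33 = -36*5 - 9898/33 = -180 - 9898/33 = -15838/33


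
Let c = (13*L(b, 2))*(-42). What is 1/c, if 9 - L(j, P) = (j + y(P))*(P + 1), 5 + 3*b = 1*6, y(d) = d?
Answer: -1/1092 ≈ -0.00091575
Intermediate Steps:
b = ⅓ (b = -5/3 + (1*6)/3 = -5/3 + (⅓)*6 = -5/3 + 2 = ⅓ ≈ 0.33333)
L(j, P) = 9 - (1 + P)*(P + j) (L(j, P) = 9 - (j + P)*(P + 1) = 9 - (P + j)*(1 + P) = 9 - (1 + P)*(P + j))
c = -1092 (c = (13*(9 - 1*2 - 1*⅓ - 1*2² - 1*2*⅓))*(-42) = (13*(9 - 2 - ⅓ - 1*4 - ⅔))*(-42) = (13*(9 - 2 - ⅓ - 4 - ⅔))*(-42) = (13*2)*(-42) = 26*(-42) = -1092)
1/c = 1/(-1092) = -1/1092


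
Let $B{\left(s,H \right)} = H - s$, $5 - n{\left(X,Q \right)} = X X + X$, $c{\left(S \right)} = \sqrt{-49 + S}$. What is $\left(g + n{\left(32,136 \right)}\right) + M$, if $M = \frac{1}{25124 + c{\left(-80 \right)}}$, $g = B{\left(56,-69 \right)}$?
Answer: $\frac{- 1176 \sqrt{129} + 29545823 i}{\sqrt{129} - 25124 i} \approx -1176.0 - 1.8161 \cdot 10^{-8} i$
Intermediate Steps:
$n{\left(X,Q \right)} = 5 - X - X^{2}$ ($n{\left(X,Q \right)} = 5 - \left(X X + X\right) = 5 - \left(X^{2} + X\right) = 5 - \left(X + X^{2}\right) = 5 - X - X^{2}$)
$g = -125$ ($g = -69 - 56 = -125$)
$M = \frac{1}{25124 + i \sqrt{129}}$ ($M = \frac{1}{25124 + \sqrt{-49 - 80}} = \frac{1}{25124 + \sqrt{-129}} = \frac{1}{25124 + i \sqrt{129}} \approx 3.9803 \cdot 10^{-5} - 1.8 \cdot 10^{-8} i$)
$\left(g + n{\left(32,136 \right)}\right) + M = \left(-125 - 1051\right) + \left(\frac{25124}{631215505} - \frac{i \sqrt{129}}{631215505}\right) = -1176 + \left(\frac{25124}{631215505} - \frac{i \sqrt{129}}{631215505}\right) = - \frac{742309408756}{631215505} - \frac{i \sqrt{129}}{631215505}$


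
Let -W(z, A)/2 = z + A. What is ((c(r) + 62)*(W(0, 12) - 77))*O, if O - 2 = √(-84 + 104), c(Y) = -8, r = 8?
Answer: -10908 - 10908*√5 ≈ -35299.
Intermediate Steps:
W(z, A) = -2*A - 2*z (W(z, A) = -2*(z + A) = -2*(A + z) = -2*A - 2*z)
O = 2 + 2*√5 (O = 2 + √(-84 + 104) = 2 + √20 = 2 + 2*√5 ≈ 6.4721)
((c(r) + 62)*(W(0, 12) - 77))*O = ((-8 + 62)*((-2*12 - 2*0) - 77))*(2 + 2*√5) = (54*((-24 + 0) - 77))*(2 + 2*√5) = (54*(-24 - 77))*(2 + 2*√5) = (54*(-101))*(2 + 2*√5) = -5454*(2 + 2*√5) = -10908 - 10908*√5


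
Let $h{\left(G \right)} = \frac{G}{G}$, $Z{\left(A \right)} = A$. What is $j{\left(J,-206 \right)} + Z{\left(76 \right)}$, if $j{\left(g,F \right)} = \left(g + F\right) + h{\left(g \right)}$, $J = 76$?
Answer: $-53$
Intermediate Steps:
$h{\left(G \right)} = 1$
$j{\left(g,F \right)} = 1 + F + g$ ($j{\left(g,F \right)} = \left(g + F\right) + 1 = \left(F + g\right) + 1 = 1 + F + g$)
$j{\left(J,-206 \right)} + Z{\left(76 \right)} = \left(1 - 206 + 76\right) + 76 = -129 + 76 = -53$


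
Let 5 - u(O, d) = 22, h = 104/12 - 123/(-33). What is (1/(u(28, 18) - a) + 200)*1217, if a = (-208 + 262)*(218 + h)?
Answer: 33355766013/137041 ≈ 2.4340e+5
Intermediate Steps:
h = 409/33 (h = 104*(1/12) - 123*(-1/33) = 26/3 + 41/11 = 409/33 ≈ 12.394)
u(O, d) = -17 (u(O, d) = 5 - 1*22 = 5 - 22 = -17)
a = 136854/11 (a = (-208 + 262)*(218 + 409/33) = 54*(7603/33) = 136854/11 ≈ 12441.)
(1/(u(28, 18) - a) + 200)*1217 = (1/(-17 - 1*136854/11) + 200)*1217 = (1/(-17 - 136854/11) + 200)*1217 = (1/(-137041/11) + 200)*1217 = (-11/137041 + 200)*1217 = (27408189/137041)*1217 = 33355766013/137041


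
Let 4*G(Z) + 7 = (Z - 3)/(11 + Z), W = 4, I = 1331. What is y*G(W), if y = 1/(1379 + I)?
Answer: -13/20325 ≈ -0.00063961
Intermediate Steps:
G(Z) = -7/4 + (-3 + Z)/(4*(11 + Z)) (G(Z) = -7/4 + ((Z - 3)/(11 + Z))/4 = -7/4 + ((-3 + Z)/(11 + Z))/4 = -7/4 + (-3 + Z)/(4*(11 + Z)))
y = 1/2710 (y = 1/(1379 + 1331) = 1/2710 ≈ 0.00036900)
y*G(W) = ((-40 - 3*4)/(2*(11 + 4)))/2710 = ((1/2)*(-40 - 12)/15)/2710 = ((1/2)*(1/15)*(-52))/2710 = (1/2710)*(-26/15) = -13/20325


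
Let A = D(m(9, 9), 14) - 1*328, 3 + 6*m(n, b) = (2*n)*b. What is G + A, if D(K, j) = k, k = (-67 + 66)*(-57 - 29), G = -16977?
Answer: -17219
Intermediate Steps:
m(n, b) = -½ + b*n/3 (m(n, b) = -½ + ((2*n)*b)/6 = -½ + (2*b*n)/6 = -½ + b*n/3)
k = 86 (k = -1*(-86) = 86)
D(K, j) = 86
A = -242 (A = 86 - 1*328 = 86 - 328 = -242)
G + A = -16977 - 242 = -17219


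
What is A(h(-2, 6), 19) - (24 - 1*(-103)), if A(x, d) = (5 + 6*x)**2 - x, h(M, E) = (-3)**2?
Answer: 3345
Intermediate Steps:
h(M, E) = 9
A(h(-2, 6), 19) - (24 - 1*(-103)) = ((5 + 6*9)**2 - 1*9) - (24 - 1*(-103)) = ((5 + 54)**2 - 9) - (24 + 103) = (59**2 - 9) - 1*127 = (3481 - 9) - 127 = 3472 - 127 = 3345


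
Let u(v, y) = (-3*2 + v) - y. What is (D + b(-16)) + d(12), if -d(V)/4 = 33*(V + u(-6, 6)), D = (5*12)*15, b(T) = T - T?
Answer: 1692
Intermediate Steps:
b(T) = 0
D = 900 (D = 60*15 = 900)
u(v, y) = -6 + v - y (u(v, y) = (-6 + v) - y = -6 + v - y)
d(V) = 2376 - 132*V (d(V) = -132*(V + (-6 - 6 - 1*6)) = -132*(V + (-6 - 6 - 6)) = -132*(V - 18) = -132*(-18 + V) = -4*(-594 + 33*V) = 2376 - 132*V)
(D + b(-16)) + d(12) = (900 + 0) + (2376 - 132*12) = 900 + (2376 - 1584) = 900 + 792 = 1692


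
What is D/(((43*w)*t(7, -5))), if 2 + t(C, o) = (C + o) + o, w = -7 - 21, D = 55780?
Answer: 2789/301 ≈ 9.2658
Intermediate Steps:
w = -28
t(C, o) = -2 + C + 2*o (t(C, o) = -2 + ((C + o) + o) = -2 + (C + 2*o) = -2 + C + 2*o)
D/(((43*w)*t(7, -5))) = 55780/(((43*(-28))*(-2 + 7 + 2*(-5)))) = 55780/((-1204*(-2 + 7 - 10))) = 55780/((-1204*(-5))) = 55780/6020 = 55780*(1/6020) = 2789/301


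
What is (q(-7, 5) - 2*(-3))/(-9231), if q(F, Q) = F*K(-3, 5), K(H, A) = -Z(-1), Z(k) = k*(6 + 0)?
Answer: 12/3077 ≈ 0.0038999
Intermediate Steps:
Z(k) = 6*k (Z(k) = k*6 = 6*k)
K(H, A) = 6 (K(H, A) = -6*(-1) = -1*(-6) = 6)
q(F, Q) = 6*F (q(F, Q) = F*6 = 6*F)
(q(-7, 5) - 2*(-3))/(-9231) = (6*(-7) - 2*(-3))/(-9231) = (-42 + 6)*(-1/9231) = -36*(-1/9231) = 12/3077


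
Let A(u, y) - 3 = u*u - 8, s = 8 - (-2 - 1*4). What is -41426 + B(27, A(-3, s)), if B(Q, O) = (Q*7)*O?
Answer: -40670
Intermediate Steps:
s = 14 (s = 8 - (-2 - 4) = 8 - 1*(-6) = 8 + 6 = 14)
A(u, y) = -5 + u² (A(u, y) = 3 + (u*u - 8) = 3 + (u² - 8) = 3 + (-8 + u²) = -5 + u²)
B(Q, O) = 7*O*Q (B(Q, O) = (7*Q)*O = 7*O*Q)
-41426 + B(27, A(-3, s)) = -41426 + 7*(-5 + (-3)²)*27 = -41426 + 7*(-5 + 9)*27 = -41426 + 7*4*27 = -41426 + 756 = -40670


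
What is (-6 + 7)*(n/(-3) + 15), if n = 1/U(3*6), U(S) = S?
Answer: 809/54 ≈ 14.981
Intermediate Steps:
n = 1/18 (n = 1/(3*6) = 1/18 ≈ 0.055556)
(-6 + 7)*(n/(-3) + 15) = (-6 + 7)*((1/18)/(-3) + 15) = 1*((1/18)*(-⅓) + 15) = 1*(-1/54 + 15) = 1*(809/54) = 809/54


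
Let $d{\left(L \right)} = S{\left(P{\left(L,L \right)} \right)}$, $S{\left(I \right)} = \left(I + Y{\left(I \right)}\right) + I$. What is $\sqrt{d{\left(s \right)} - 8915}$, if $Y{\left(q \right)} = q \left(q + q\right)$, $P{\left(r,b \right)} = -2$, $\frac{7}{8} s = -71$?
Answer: $i \sqrt{8911} \approx 94.398 i$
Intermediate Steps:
$s = - \frac{568}{7}$ ($s = \frac{8}{7} \left(-71\right) = - \frac{568}{7} \approx -81.143$)
$Y{\left(q \right)} = 2 q^{2}$ ($Y{\left(q \right)} = q 2 q = 2 q^{2}$)
$S{\left(I \right)} = 2 I + 2 I^{2}$ ($S{\left(I \right)} = \left(I + 2 I^{2}\right) + I = 2 I + 2 I^{2}$)
$d{\left(L \right)} = 4$ ($d{\left(L \right)} = 2 \left(-2\right) \left(1 - 2\right) = 2 \left(-2\right) \left(-1\right) = 4$)
$\sqrt{d{\left(s \right)} - 8915} = \sqrt{4 - 8915} = \sqrt{-8911} = i \sqrt{8911}$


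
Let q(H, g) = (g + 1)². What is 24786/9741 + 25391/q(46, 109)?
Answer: 10730281/2311100 ≈ 4.6429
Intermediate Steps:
q(H, g) = (1 + g)²
24786/9741 + 25391/q(46, 109) = 24786/9741 + 25391/((1 + 109)²) = 24786*(1/9741) + 25391/(110²) = 486/191 + 25391/12100 = 10730281/2311100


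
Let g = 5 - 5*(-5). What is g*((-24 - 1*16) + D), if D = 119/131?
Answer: -153630/131 ≈ -1172.7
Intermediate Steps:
g = 30 (g = 5 + 25 = 30)
D = 119/131 (D = 119*(1/131) = 119/131 ≈ 0.90840)
g*((-24 - 1*16) + D) = 30*((-24 - 1*16) + 119/131) = 30*((-24 - 16) + 119/131) = 30*(-40 + 119/131) = 30*(-5121/131) = -153630/131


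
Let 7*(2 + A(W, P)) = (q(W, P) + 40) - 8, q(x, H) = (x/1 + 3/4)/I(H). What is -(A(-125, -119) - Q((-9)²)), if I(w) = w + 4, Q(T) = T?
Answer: 252043/3220 ≈ 78.274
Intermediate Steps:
I(w) = 4 + w
q(x, H) = (¾ + x)/(4 + H) (q(x, H) = (x/1 + 3/4)/(4 + H) = (x*1 + 3*(¼))/(4 + H) = (x + ¾)/(4 + H) = (¾ + x)/(4 + H))
A(W, P) = 18/7 + (¾ + W)/(7*(4 + P)) (A(W, P) = -2 + (((¾ + W)/(4 + P) + 40) - 8)/7 = -2 + ((40 + (¾ + W)/(4 + P)) - 8)/7 = -2 + (32 + (¾ + W)/(4 + P))/7 = -2 + (32/7 + (¾ + W)/(7*(4 + P))) = 18/7 + (¾ + W)/(7*(4 + P)))
-(A(-125, -119) - Q((-9)²)) = -((291 + 4*(-125) + 72*(-119))/(28*(4 - 119)) - 1*(-9)²) = -((1/28)*(291 - 500 - 8568)/(-115) - 1*81) = -((1/28)*(-1/115)*(-8777) - 81) = -(8777/3220 - 81) = -1*(-252043/3220) = 252043/3220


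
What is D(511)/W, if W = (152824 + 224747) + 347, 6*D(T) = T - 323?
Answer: 47/566877 ≈ 8.2910e-5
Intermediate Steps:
D(T) = -323/6 + T/6 (D(T) = (T - 323)/6 = (-323 + T)/6 = -323/6 + T/6)
W = 377918 (W = 377571 + 347 = 377918)
D(511)/W = (-323/6 + (1/6)*511)/377918 = (-323/6 + 511/6)*(1/377918) = (94/3)*(1/377918) = 47/566877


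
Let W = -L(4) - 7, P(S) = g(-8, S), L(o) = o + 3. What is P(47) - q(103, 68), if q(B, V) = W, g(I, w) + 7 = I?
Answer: -1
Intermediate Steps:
L(o) = 3 + o
g(I, w) = -7 + I
P(S) = -15 (P(S) = -7 - 8 = -15)
W = -14 (W = -(3 + 4) - 7 = -1*7 - 7 = -7 - 7 = -14)
q(B, V) = -14
P(47) - q(103, 68) = -15 - 1*(-14) = -15 + 14 = -1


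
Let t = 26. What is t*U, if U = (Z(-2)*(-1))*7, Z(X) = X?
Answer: 364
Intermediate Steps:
U = 14 (U = -2*(-1)*7 = 2*7 = 14)
t*U = 26*14 = 364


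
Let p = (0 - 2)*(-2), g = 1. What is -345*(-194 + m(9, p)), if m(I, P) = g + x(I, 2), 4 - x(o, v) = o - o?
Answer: 65205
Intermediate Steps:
x(o, v) = 4 (x(o, v) = 4 - (o - o) = 4 - 1*0 = 4 + 0 = 4)
p = 4 (p = -2*(-2) = 4)
m(I, P) = 5 (m(I, P) = 1 + 4 = 5)
-345*(-194 + m(9, p)) = -345*(-194 + 5) = -345*(-189) = 65205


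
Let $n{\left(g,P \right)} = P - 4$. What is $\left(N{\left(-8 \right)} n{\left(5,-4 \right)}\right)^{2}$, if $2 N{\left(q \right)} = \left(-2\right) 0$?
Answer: $0$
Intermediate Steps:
$n{\left(g,P \right)} = -4 + P$
$N{\left(q \right)} = 0$ ($N{\left(q \right)} = \frac{\left(-2\right) 0}{2} = \frac{1}{2} \cdot 0 = 0$)
$\left(N{\left(-8 \right)} n{\left(5,-4 \right)}\right)^{2} = \left(0 \left(-4 - 4\right)\right)^{2} = \left(0 \left(-8\right)\right)^{2} = 0^{2} = 0$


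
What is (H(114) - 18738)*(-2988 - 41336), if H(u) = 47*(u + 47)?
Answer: 495143404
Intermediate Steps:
H(u) = 2209 + 47*u (H(u) = 47*(47 + u) = 2209 + 47*u)
(H(114) - 18738)*(-2988 - 41336) = ((2209 + 47*114) - 18738)*(-2988 - 41336) = ((2209 + 5358) - 18738)*(-44324) = (7567 - 18738)*(-44324) = -11171*(-44324) = 495143404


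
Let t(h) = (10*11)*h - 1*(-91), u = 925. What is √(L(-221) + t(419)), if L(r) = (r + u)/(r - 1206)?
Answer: √94038704941/1427 ≈ 214.90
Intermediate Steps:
L(r) = (925 + r)/(-1206 + r) (L(r) = (r + 925)/(r - 1206) = (925 + r)/(-1206 + r))
t(h) = 91 + 110*h (t(h) = 110*h + 91 = 91 + 110*h)
√(L(-221) + t(419)) = √((925 - 221)/(-1206 - 221) + (91 + 110*419)) = √(704/(-1427) + (91 + 46090)) = √(-1/1427*704 + 46181) = √(-704/1427 + 46181) = √(65899583/1427) = √94038704941/1427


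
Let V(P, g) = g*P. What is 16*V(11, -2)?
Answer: -352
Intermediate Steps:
V(P, g) = P*g
16*V(11, -2) = 16*(11*(-2)) = 16*(-22) = -352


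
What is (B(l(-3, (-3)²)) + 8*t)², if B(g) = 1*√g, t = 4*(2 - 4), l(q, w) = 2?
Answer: (64 - √2)² ≈ 3917.0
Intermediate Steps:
t = -8 (t = 4*(-2) = -8)
B(g) = √g
(B(l(-3, (-3)²)) + 8*t)² = (√2 + 8*(-8))² = (√2 - 64)² = (-64 + √2)²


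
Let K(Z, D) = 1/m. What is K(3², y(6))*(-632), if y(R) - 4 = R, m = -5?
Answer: 632/5 ≈ 126.40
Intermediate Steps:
y(R) = 4 + R
K(Z, D) = -⅕ (K(Z, D) = 1/(-5) = -⅕)
K(3², y(6))*(-632) = -⅕*(-632) = 632/5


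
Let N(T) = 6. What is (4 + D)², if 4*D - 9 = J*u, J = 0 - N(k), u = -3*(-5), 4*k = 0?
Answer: 4225/16 ≈ 264.06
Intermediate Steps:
k = 0 (k = (¼)*0 = 0)
u = 15
J = -6 (J = 0 - 1*6 = 0 - 6 = -6)
D = -81/4 (D = 9/4 + (-6*15)/4 = 9/4 + (¼)*(-90) = 9/4 - 45/2 = -81/4 ≈ -20.250)
(4 + D)² = (4 - 81/4)² = (-65/4)² = 4225/16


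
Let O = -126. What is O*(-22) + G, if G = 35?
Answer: 2807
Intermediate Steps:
O*(-22) + G = -126*(-22) + 35 = 2772 + 35 = 2807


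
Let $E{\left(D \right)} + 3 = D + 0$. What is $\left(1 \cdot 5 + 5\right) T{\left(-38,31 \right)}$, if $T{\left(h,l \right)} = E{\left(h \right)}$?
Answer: $-410$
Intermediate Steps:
$E{\left(D \right)} = -3 + D$ ($E{\left(D \right)} = -3 + \left(D + 0\right) = -3 + D$)
$T{\left(h,l \right)} = -3 + h$
$\left(1 \cdot 5 + 5\right) T{\left(-38,31 \right)} = \left(1 \cdot 5 + 5\right) \left(-3 - 38\right) = \left(5 + 5\right) \left(-41\right) = 10 \left(-41\right) = -410$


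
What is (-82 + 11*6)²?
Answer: 256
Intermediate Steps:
(-82 + 11*6)² = (-82 + 66)² = (-16)² = 256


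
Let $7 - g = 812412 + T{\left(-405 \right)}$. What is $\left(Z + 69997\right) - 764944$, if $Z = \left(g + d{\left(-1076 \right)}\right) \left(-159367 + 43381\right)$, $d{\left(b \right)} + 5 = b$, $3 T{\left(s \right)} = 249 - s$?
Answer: $94377577197$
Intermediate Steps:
$T{\left(s \right)} = 83 - \frac{s}{3}$ ($T{\left(s \right)} = \frac{249 - s}{3} = 83 - \frac{s}{3}$)
$g = -812623$ ($g = 7 - \left(812412 + \left(83 - -135\right)\right) = 7 - \left(812412 + \left(83 + 135\right)\right) = 7 - \left(812412 + 218\right) = 7 - 812630 = -812623$)
$d{\left(b \right)} = -5 + b$
$Z = 94378272144$ ($Z = \left(-812623 - 1081\right) \left(-159367 + 43381\right) = \left(-812623 - 1081\right) \left(-115986\right) = \left(-813704\right) \left(-115986\right) = 94378272144$)
$\left(Z + 69997\right) - 764944 = \left(94378272144 + 69997\right) - 764944 = 94378342141 - 764944 = 94377577197$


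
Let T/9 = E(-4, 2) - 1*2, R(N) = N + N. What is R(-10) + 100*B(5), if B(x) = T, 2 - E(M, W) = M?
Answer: 3580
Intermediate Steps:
E(M, W) = 2 - M
R(N) = 2*N
T = 36 (T = 9*((2 - 1*(-4)) - 1*2) = 9*((2 + 4) - 2) = 9*(6 - 2) = 9*4 = 36)
B(x) = 36
R(-10) + 100*B(5) = 2*(-10) + 100*36 = -20 + 3600 = 3580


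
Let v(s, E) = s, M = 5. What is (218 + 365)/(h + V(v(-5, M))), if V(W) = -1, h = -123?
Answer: -583/124 ≈ -4.7016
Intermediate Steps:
(218 + 365)/(h + V(v(-5, M))) = (218 + 365)/(-123 - 1) = 583/(-124) = 583*(-1/124) = -583/124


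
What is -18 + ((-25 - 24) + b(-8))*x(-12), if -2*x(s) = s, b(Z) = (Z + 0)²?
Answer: 72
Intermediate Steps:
b(Z) = Z²
x(s) = -s/2
-18 + ((-25 - 24) + b(-8))*x(-12) = -18 + ((-25 - 24) + (-8)²)*(-½*(-12)) = -18 + (-49 + 64)*6 = -18 + 15*6 = -18 + 90 = 72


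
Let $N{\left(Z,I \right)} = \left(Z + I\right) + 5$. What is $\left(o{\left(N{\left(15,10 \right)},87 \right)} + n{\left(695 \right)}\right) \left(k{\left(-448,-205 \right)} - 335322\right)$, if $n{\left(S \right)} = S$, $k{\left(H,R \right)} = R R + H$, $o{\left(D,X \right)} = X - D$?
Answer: $-220896240$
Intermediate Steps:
$N{\left(Z,I \right)} = 5 + I + Z$ ($N{\left(Z,I \right)} = \left(I + Z\right) + 5 = 5 + I + Z$)
$k{\left(H,R \right)} = H + R^{2}$ ($k{\left(H,R \right)} = R^{2} + H = H + R^{2}$)
$\left(o{\left(N{\left(15,10 \right)},87 \right)} + n{\left(695 \right)}\right) \left(k{\left(-448,-205 \right)} - 335322\right) = \left(\left(87 - \left(5 + 10 + 15\right)\right) + 695\right) \left(\left(-448 + \left(-205\right)^{2}\right) - 335322\right) = \left(\left(87 - 30\right) + 695\right) \left(\left(-448 + 42025\right) - 335322\right) = \left(\left(87 - 30\right) + 695\right) \left(41577 - 335322\right) = \left(57 + 695\right) \left(-293745\right) = 752 \left(-293745\right) = -220896240$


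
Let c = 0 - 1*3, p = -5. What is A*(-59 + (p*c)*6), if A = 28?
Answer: 868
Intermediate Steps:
c = -3 (c = 0 - 3 = -3)
A*(-59 + (p*c)*6) = 28*(-59 - 5*(-3)*6) = 28*(-59 + 15*6) = 28*(-59 + 90) = 28*31 = 868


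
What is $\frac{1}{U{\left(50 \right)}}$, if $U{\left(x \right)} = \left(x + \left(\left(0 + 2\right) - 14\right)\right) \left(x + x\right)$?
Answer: $\frac{1}{3800} \approx 0.00026316$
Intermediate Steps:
$U{\left(x \right)} = 2 x \left(-12 + x\right)$ ($U{\left(x \right)} = \left(x + \left(2 - 14\right)\right) 2 x = \left(x - 12\right) 2 x = \left(-12 + x\right) 2 x = 2 x \left(-12 + x\right)$)
$\frac{1}{U{\left(50 \right)}} = \frac{1}{2 \cdot 50 \left(-12 + 50\right)} = \frac{1}{2 \cdot 50 \cdot 38} = \frac{1}{3800}$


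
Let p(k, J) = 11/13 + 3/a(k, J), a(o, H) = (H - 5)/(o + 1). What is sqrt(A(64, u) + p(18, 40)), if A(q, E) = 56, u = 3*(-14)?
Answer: sqrt(12105730)/455 ≈ 7.6469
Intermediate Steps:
u = -42
a(o, H) = (-5 + H)/(1 + o)
p(k, J) = 11/13 + 3*(1 + k)/(-5 + J) (p(k, J) = 11/13 + 3/(((-5 + J)/(1 + k))) = 11*(1/13) + 3*((1 + k)/(-5 + J)) = 11/13 + 3*(1 + k)/(-5 + J))
sqrt(A(64, u) + p(18, 40)) = sqrt(56 + (-16 + 11*40 + 39*18)/(13*(-5 + 40))) = sqrt(56 + (1/13)*(-16 + 440 + 702)/35) = sqrt(56 + (1/13)*(1/35)*1126) = sqrt(56 + 1126/455) = sqrt(26606/455) = sqrt(12105730)/455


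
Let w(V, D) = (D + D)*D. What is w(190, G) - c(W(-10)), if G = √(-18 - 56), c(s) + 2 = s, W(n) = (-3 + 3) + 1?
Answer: -147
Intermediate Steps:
W(n) = 1 (W(n) = 0 + 1 = 1)
c(s) = -2 + s
G = I*√74 (G = √(-74) = I*√74 ≈ 8.6023*I)
w(V, D) = 2*D² (w(V, D) = (2*D)*D = 2*D²)
w(190, G) - c(W(-10)) = 2*(I*√74)² - (-2 + 1) = 2*(-74) - 1*(-1) = -148 + 1 = -147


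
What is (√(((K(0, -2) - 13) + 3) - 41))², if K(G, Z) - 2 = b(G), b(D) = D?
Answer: -49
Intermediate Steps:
K(G, Z) = 2 + G
(√(((K(0, -2) - 13) + 3) - 41))² = (√((((2 + 0) - 13) + 3) - 41))² = (√(((2 - 13) + 3) - 41))² = (√((-11 + 3) - 41))² = (√(-8 - 41))² = (√(-49))² = (7*I)² = -49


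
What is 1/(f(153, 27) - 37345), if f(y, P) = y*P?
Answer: -1/33214 ≈ -3.0108e-5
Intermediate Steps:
f(y, P) = P*y
1/(f(153, 27) - 37345) = 1/(27*153 - 37345) = 1/(4131 - 37345) = 1/(-33214) = -1/33214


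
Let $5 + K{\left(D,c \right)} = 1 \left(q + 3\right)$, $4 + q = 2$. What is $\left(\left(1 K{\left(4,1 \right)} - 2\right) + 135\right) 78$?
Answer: $10062$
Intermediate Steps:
$q = -2$ ($q = -4 + 2 = -2$)
$K{\left(D,c \right)} = -4$ ($K{\left(D,c \right)} = -5 + 1 \left(-2 + 3\right) = -5 + 1 \cdot 1 = -5 + 1 = -4$)
$\left(\left(1 K{\left(4,1 \right)} - 2\right) + 135\right) 78 = \left(\left(1 \left(-4\right) - 2\right) + 135\right) 78 = \left(\left(-4 - 2\right) + 135\right) 78 = \left(-6 + 135\right) 78 = 129 \cdot 78 = 10062$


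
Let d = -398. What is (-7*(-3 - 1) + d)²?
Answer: 136900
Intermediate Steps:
(-7*(-3 - 1) + d)² = (-7*(-3 - 1) - 398)² = (-7*(-4) - 398)² = (28 - 398)² = (-370)² = 136900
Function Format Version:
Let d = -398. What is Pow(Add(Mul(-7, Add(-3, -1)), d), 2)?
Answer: 136900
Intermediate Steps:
Pow(Add(Mul(-7, Add(-3, -1)), d), 2) = Pow(Add(Mul(-7, Add(-3, -1)), -398), 2) = Pow(Add(Mul(-7, -4), -398), 2) = Pow(Add(28, -398), 2) = Pow(-370, 2) = 136900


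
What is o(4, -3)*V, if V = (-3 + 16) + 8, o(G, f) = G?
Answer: 84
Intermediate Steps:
V = 21 (V = 13 + 8 = 21)
o(4, -3)*V = 4*21 = 84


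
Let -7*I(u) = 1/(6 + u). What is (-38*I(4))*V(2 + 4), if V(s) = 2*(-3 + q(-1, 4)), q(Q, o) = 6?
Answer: 114/35 ≈ 3.2571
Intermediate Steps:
V(s) = 6 (V(s) = 2*(-3 + 6) = 2*3 = 6)
I(u) = -1/(7*(6 + u))
(-38*I(4))*V(2 + 4) = -(-38)/(42 + 7*4)*6 = -(-38)/(42 + 28)*6 = -(-38)/70*6 = -38*(-1/70)*6 = (19/35)*6 = 114/35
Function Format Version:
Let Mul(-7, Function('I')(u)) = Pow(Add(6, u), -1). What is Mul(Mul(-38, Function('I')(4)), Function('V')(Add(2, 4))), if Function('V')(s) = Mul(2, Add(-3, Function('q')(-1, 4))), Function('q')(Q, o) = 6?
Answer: Rational(114, 35) ≈ 3.2571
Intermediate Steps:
Function('V')(s) = 6 (Function('V')(s) = Mul(2, Add(-3, 6)) = Mul(2, 3) = 6)
Function('I')(u) = Mul(Rational(-1, 7), Pow(Add(6, u), -1))
Mul(Mul(-38, Function('I')(4)), Function('V')(Add(2, 4))) = Mul(Mul(-38, Mul(-1, Pow(Add(42, Mul(7, 4)), -1))), 6) = Mul(Mul(-38, Mul(-1, Pow(Add(42, 28), -1))), 6) = Mul(Mul(-38, Mul(-1, Pow(70, -1))), 6) = Mul(Mul(-38, Mul(-1, Rational(1, 70))), 6) = Mul(Mul(-38, Rational(-1, 70)), 6) = Mul(Rational(19, 35), 6) = Rational(114, 35)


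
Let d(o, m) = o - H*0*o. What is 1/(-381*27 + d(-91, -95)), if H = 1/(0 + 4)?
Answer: -1/10378 ≈ -9.6358e-5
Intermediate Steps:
H = ¼ (H = 1/4 = ¼ ≈ 0.25000)
d(o, m) = o (d(o, m) = o - (¼)*0*o = o - 0*o = o - 1*0 = o + 0 = o)
1/(-381*27 + d(-91, -95)) = 1/(-381*27 - 91) = 1/(-10287 - 91) = 1/(-10378) = -1/10378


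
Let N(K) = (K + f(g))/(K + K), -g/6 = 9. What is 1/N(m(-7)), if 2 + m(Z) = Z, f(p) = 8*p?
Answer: 2/49 ≈ 0.040816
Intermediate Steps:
g = -54 (g = -6*9 = -54)
m(Z) = -2 + Z
N(K) = (-432 + K)/(2*K) (N(K) = (K + 8*(-54))/(K + K) = (K - 432)/((2*K)) = (-432 + K)*(1/(2*K)) = (-432 + K)/(2*K))
1/N(m(-7)) = 1/((-432 + (-2 - 7))/(2*(-2 - 7))) = 1/((½)*(-432 - 9)/(-9)) = 1/((½)*(-⅑)*(-441)) = 1/(49/2) = 2/49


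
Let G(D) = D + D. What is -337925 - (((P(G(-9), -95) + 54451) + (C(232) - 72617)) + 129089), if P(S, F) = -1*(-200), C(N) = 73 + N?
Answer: -449353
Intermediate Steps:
G(D) = 2*D
P(S, F) = 200
-337925 - (((P(G(-9), -95) + 54451) + (C(232) - 72617)) + 129089) = -337925 - (((200 + 54451) + ((73 + 232) - 72617)) + 129089) = -337925 - ((54651 + (305 - 72617)) + 129089) = -337925 - ((54651 - 72312) + 129089) = -337925 - (-17661 + 129089) = -337925 - 1*111428 = -337925 - 111428 = -449353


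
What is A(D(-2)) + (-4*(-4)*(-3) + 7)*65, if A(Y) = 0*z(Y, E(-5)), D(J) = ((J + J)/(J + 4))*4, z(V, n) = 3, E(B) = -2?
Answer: -2665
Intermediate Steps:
D(J) = 8*J/(4 + J) (D(J) = ((2*J)/(4 + J))*4 = (2*J/(4 + J))*4 = 8*J/(4 + J))
A(Y) = 0 (A(Y) = 0*3 = 0)
A(D(-2)) + (-4*(-4)*(-3) + 7)*65 = 0 + (-4*(-4)*(-3) + 7)*65 = 0 + (16*(-3) + 7)*65 = 0 + (-48 + 7)*65 = 0 - 41*65 = 0 - 2665 = -2665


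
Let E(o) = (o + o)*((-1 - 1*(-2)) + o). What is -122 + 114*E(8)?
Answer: 16294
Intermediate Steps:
E(o) = 2*o*(1 + o) (E(o) = (2*o)*((-1 + 2) + o) = (2*o)*(1 + o) = 2*o*(1 + o))
-122 + 114*E(8) = -122 + 114*(2*8*(1 + 8)) = -122 + 114*(2*8*9) = -122 + 114*144 = -122 + 16416 = 16294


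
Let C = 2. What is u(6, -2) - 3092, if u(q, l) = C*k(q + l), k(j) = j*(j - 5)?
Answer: -3100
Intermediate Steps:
k(j) = j*(-5 + j)
u(q, l) = 2*(l + q)*(-5 + l + q) (u(q, l) = 2*((q + l)*(-5 + (q + l))) = 2*((l + q)*(-5 + (l + q))) = 2*((l + q)*(-5 + l + q)) = 2*(l + q)*(-5 + l + q))
u(6, -2) - 3092 = 2*(-2 + 6)*(-5 - 2 + 6) - 3092 = 2*4*(-1) - 3092 = -8 - 3092 = -3100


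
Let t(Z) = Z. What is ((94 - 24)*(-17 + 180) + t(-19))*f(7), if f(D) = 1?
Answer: 11391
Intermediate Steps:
((94 - 24)*(-17 + 180) + t(-19))*f(7) = ((94 - 24)*(-17 + 180) - 19)*1 = (70*163 - 19)*1 = (11410 - 19)*1 = 11391*1 = 11391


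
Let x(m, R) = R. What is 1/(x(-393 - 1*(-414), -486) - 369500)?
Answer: -1/369986 ≈ -2.7028e-6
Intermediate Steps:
1/(x(-393 - 1*(-414), -486) - 369500) = 1/(-486 - 369500) = 1/(-369986) = -1/369986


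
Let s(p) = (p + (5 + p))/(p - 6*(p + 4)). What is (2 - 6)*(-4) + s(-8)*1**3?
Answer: 245/16 ≈ 15.313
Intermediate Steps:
s(p) = (5 + 2*p)/(-24 - 5*p) (s(p) = (5 + 2*p)/(p - 6*(4 + p)) = (5 + 2*p)/(p + (-24 - 6*p)) = (5 + 2*p)/(-24 - 5*p))
(2 - 6)*(-4) + s(-8)*1**3 = (2 - 6)*(-4) + ((-5 - 2*(-8))/(24 + 5*(-8)))*1**3 = -4*(-4) + ((-5 + 16)/(24 - 40))*1 = 16 + (11/(-16))*1 = 16 - 1/16*11*1 = 16 - 11/16*1 = 16 - 11/16 = 245/16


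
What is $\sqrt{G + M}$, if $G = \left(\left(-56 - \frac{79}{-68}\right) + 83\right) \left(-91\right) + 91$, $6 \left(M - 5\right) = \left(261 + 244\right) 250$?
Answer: $\frac{\sqrt{193253739}}{102} \approx 136.29$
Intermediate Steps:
$M = \frac{63140}{3}$ ($M = 5 + \frac{\left(261 + 244\right) 250}{6} = 5 + \frac{505 \cdot 250}{6} = 5 + \frac{1}{6} \cdot 126250 = 5 + \frac{63125}{3} = \frac{63140}{3} \approx 21047.0$)
$G = - \frac{168077}{68}$ ($G = \left(\left(-56 - - \frac{79}{68}\right) + 83\right) \left(-91\right) + 91 = \left(\left(-56 + \frac{79}{68}\right) + 83\right) \left(-91\right) + 91 = \left(- \frac{3729}{68} + 83\right) \left(-91\right) + 91 = \frac{1915}{68} \left(-91\right) + 91 = - \frac{174265}{68} + 91 = - \frac{168077}{68} \approx -2471.7$)
$\sqrt{G + M} = \sqrt{- \frac{168077}{68} + \frac{63140}{3}} = \sqrt{\frac{3789289}{204}} = \frac{\sqrt{193253739}}{102}$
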